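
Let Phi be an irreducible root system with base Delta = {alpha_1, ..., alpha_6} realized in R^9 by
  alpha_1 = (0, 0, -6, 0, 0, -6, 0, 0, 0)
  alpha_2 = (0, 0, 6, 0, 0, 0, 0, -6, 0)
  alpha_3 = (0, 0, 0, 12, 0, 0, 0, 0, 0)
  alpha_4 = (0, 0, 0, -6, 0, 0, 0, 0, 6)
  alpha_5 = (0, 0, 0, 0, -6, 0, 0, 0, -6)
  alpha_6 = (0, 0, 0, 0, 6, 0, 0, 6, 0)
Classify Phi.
Compute the Cartan integers a_ij = 2(alpha_i, alpha_j)/(alpha_j, alpha_j); the resulting 6x6 Cartan matrix is
[[2, -1, 0, 0, 0, 0], [-1, 2, 0, 0, 0, -1], [0, 0, 2, -2, 0, 0], [0, 0, -1, 2, -1, 0], [0, 0, 0, -1, 2, -1], [0, -1, 0, 0, -1, 2]].
The roots have two lengths (squared-length ratio 2:1); the short ones are alpha_{1,2,4,5,6}. The associated Dynkin diagram is a chain of 6 nodes with a double edge at one end; the terminal node there is the unique long simple root (C_6), so the type is C_6 (the algebra sp(12)).

C_6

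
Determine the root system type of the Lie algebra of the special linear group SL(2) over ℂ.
This is sl(2), which has dimension 2^2 - 1 = 3 and rank 2 - 1 = 1 (a Cartan subalgebra is the diagonal traceless matrices). In the classification of classical Lie algebras, the special linear algebra sl(n+1) has type A_n; here n = 1, so the Dynkin diagram is a chain of 1 nodes with single edges (A_1). Hence the type is A_1.

A1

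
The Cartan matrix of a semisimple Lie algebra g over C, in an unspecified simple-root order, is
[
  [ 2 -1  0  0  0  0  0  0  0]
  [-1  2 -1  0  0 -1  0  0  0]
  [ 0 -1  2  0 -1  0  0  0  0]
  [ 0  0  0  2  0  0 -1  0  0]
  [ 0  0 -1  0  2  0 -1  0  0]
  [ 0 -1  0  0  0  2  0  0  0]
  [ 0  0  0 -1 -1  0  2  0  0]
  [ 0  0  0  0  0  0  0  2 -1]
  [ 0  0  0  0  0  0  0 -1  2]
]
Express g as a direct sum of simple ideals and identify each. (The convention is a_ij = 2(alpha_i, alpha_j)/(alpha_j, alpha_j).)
A2 ⊕ D7

The diagram associated to this matrix has two connected components: the simple roots {alpha_8, alpha_9} form a chain of 2 nodes with single edges (A_2), and {alpha_1, alpha_2, alpha_3, alpha_4, alpha_5, alpha_6, alpha_7} form a chain of 5 nodes with a fork of two nodes at one end (D_7). A semisimple Lie algebra decomposes uniquely as the direct sum of simple ideals, one per connected component of its Dynkin diagram, so g ≅ A_2 ⊕ D_7 (dimension 8 + 91 = 99).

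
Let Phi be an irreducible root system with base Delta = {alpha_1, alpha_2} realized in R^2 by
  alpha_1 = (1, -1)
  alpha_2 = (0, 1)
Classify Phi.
Compute the Cartan integers a_ij = 2(alpha_i, alpha_j)/(alpha_j, alpha_j); the resulting 2x2 Cartan matrix is
[[2, -2], [-1, 2]].
The roots have two lengths (squared-length ratio 2:1); the short ones are alpha_{2}. The associated Dynkin diagram is a chain of 2 nodes with a double edge at one end; the terminal node there is the unique short simple root (B_2), so the type is B_2 (the algebra so(5)).

B_2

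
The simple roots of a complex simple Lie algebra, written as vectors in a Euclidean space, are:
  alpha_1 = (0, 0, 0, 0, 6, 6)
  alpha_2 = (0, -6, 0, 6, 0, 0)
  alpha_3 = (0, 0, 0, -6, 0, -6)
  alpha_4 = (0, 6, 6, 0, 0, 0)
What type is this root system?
A_4

Compute the Cartan integers a_ij = 2(alpha_i, alpha_j)/(alpha_j, alpha_j); the resulting 4x4 Cartan matrix is
[[2, 0, -1, 0], [0, 2, -1, -1], [-1, -1, 2, 0], [0, -1, 0, 2]].
All simple roots have the same length, so the diagram is simply laced. The associated Dynkin diagram is a chain of 4 nodes with single edges (A_4), so the type is A_4 (the algebra sl(5)).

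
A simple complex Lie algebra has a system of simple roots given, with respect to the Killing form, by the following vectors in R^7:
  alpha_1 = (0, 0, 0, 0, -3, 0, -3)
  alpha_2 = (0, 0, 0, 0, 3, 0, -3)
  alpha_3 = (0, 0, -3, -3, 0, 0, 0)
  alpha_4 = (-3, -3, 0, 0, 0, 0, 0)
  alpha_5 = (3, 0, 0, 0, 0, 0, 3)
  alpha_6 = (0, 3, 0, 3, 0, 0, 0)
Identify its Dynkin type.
D6

Compute the Cartan integers a_ij = 2(alpha_i, alpha_j)/(alpha_j, alpha_j); the resulting 6x6 Cartan matrix is
[[2, 0, 0, 0, -1, 0], [0, 2, 0, 0, -1, 0], [0, 0, 2, 0, 0, -1], [0, 0, 0, 2, -1, -1], [-1, -1, 0, -1, 2, 0], [0, 0, -1, -1, 0, 2]].
All simple roots have the same length, so the diagram is simply laced. The associated Dynkin diagram is a chain of 4 nodes with a fork of two nodes at one end (D_6), so the type is D_6 (the algebra so(12)).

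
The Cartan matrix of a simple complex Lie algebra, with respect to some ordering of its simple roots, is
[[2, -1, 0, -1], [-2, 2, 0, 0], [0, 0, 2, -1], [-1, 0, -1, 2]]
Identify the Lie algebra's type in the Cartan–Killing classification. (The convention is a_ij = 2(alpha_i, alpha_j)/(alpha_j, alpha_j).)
C_4

The matrix has rank 4 with 2's on the diagonal. Reading the off-diagonal entries as Dynkin edges (a single edge where a_ij = a_ji = -1; a double or triple edge where a_ij * a_ji = 2 or 3), the diagram is a chain of 4 nodes with a double edge at one end; the terminal node there is the unique long simple root (C_4). One simple-root ordering that puts it in standard form is (alpha_3, alpha_4, alpha_1, alpha_2). So the algebra is type C_4, i.e. sp(8).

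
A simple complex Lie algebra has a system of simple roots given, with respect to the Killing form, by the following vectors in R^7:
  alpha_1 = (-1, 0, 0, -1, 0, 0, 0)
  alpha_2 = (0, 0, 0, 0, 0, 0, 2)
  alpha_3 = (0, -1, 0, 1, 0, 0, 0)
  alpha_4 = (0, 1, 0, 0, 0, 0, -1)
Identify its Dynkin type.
C_4

Compute the Cartan integers a_ij = 2(alpha_i, alpha_j)/(alpha_j, alpha_j); the resulting 4x4 Cartan matrix is
[[2, 0, -1, 0], [0, 2, 0, -2], [-1, 0, 2, -1], [0, -1, -1, 2]].
The roots have two lengths (squared-length ratio 2:1); the short ones are alpha_{1,3,4}. The associated Dynkin diagram is a chain of 4 nodes with a double edge at one end; the terminal node there is the unique long simple root (C_4), so the type is C_4 (the algebra sp(8)).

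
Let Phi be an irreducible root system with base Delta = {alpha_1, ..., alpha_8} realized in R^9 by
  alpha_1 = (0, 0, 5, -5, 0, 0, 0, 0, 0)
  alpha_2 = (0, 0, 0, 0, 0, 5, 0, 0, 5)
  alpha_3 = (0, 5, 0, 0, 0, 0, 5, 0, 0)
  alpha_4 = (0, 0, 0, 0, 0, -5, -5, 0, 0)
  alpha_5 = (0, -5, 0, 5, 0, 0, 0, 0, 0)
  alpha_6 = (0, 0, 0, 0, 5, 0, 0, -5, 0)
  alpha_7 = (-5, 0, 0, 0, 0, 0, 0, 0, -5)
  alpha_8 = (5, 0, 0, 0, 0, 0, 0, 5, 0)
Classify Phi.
A_8 (sl(9))

Compute the Cartan integers a_ij = 2(alpha_i, alpha_j)/(alpha_j, alpha_j); the resulting 8x8 Cartan matrix is
[[2, 0, 0, 0, -1, 0, 0, 0], [0, 2, 0, -1, 0, 0, -1, 0], [0, 0, 2, -1, -1, 0, 0, 0], [0, -1, -1, 2, 0, 0, 0, 0], [-1, 0, -1, 0, 2, 0, 0, 0], [0, 0, 0, 0, 0, 2, 0, -1], [0, -1, 0, 0, 0, 0, 2, -1], [0, 0, 0, 0, 0, -1, -1, 2]].
All simple roots have the same length, so the diagram is simply laced. The associated Dynkin diagram is a chain of 8 nodes with single edges (A_8), so the type is A_8 (the algebra sl(9)).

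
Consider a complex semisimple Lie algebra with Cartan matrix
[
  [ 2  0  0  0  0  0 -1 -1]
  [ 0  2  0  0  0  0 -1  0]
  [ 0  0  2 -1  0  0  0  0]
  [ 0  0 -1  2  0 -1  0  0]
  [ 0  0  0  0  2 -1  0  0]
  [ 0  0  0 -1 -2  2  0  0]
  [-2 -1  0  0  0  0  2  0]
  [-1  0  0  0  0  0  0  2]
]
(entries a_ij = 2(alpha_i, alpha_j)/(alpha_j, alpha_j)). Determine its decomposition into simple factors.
B_4 (so(9)) ⊕ F_4

The diagram associated to this matrix has two connected components: the simple roots {alpha_3, alpha_4, alpha_5, alpha_6} form a chain of 4 nodes with a double edge at one end; the terminal node there is the unique short simple root (B_4), and {alpha_1, alpha_2, alpha_7, alpha_8} form a chain of 4 nodes with a double edge between the middle two (F_4). A semisimple Lie algebra decomposes uniquely as the direct sum of simple ideals, one per connected component of its Dynkin diagram, so g ≅ B_4 ⊕ F_4 (dimension 36 + 52 = 88).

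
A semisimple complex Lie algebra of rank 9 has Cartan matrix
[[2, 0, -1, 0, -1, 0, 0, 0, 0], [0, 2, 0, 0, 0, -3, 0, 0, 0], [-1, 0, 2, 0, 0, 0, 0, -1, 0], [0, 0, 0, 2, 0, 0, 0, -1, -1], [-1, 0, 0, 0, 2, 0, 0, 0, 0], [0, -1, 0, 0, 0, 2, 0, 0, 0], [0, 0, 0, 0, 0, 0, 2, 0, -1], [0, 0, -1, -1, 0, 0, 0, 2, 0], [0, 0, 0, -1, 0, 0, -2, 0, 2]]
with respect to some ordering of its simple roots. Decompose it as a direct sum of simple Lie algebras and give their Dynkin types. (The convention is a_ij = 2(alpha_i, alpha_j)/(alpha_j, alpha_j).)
B7 ⊕ G2

The diagram associated to this matrix has two connected components: the simple roots {alpha_1, alpha_3, alpha_4, alpha_5, alpha_7, alpha_8, alpha_9} form a chain of 7 nodes with a double edge at one end; the terminal node there is the unique short simple root (B_7), and {alpha_2, alpha_6} form two nodes joined by a triple edge (G_2). A semisimple Lie algebra decomposes uniquely as the direct sum of simple ideals, one per connected component of its Dynkin diagram, so g ≅ B_7 ⊕ G_2 (dimension 105 + 14 = 119).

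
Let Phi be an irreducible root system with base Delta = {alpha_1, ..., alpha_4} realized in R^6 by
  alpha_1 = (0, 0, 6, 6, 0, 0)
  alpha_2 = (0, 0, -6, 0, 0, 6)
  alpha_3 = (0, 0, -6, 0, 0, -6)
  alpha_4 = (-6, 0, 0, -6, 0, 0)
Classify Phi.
Compute the Cartan integers a_ij = 2(alpha_i, alpha_j)/(alpha_j, alpha_j); the resulting 4x4 Cartan matrix is
[[2, -1, -1, -1], [-1, 2, 0, 0], [-1, 0, 2, 0], [-1, 0, 0, 2]].
All simple roots have the same length, so the diagram is simply laced. The associated Dynkin diagram is a chain of 2 nodes with a fork of two nodes at one end (D_4), so the type is D_4 (the algebra so(8)).

D4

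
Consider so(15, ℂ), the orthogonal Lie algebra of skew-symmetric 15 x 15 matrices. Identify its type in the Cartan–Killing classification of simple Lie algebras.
B_7 (so(15))

This is so(15) with 15 odd, which has dimension 15(15-1)/2 = 105 and rank (15-1)/2 = 7. In the classification of classical Lie algebras, the orthogonal algebra so(2n+1) in an odd number of variables has type B_n; here n = 7, so the Dynkin diagram is a chain of 7 nodes with a double edge at one end; the terminal node there is the unique short simple root (B_7). Hence the type is B_7.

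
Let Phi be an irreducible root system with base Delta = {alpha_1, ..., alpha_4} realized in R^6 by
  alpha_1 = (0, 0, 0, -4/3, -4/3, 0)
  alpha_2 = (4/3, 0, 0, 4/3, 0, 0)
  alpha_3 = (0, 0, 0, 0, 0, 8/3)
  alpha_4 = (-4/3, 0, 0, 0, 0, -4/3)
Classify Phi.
C_4 (sp(8))

Compute the Cartan integers a_ij = 2(alpha_i, alpha_j)/(alpha_j, alpha_j); the resulting 4x4 Cartan matrix is
[[2, -1, 0, 0], [-1, 2, 0, -1], [0, 0, 2, -2], [0, -1, -1, 2]].
The roots have two lengths (squared-length ratio 2:1); the short ones are alpha_{1,2,4}. The associated Dynkin diagram is a chain of 4 nodes with a double edge at one end; the terminal node there is the unique long simple root (C_4), so the type is C_4 (the algebra sp(8)).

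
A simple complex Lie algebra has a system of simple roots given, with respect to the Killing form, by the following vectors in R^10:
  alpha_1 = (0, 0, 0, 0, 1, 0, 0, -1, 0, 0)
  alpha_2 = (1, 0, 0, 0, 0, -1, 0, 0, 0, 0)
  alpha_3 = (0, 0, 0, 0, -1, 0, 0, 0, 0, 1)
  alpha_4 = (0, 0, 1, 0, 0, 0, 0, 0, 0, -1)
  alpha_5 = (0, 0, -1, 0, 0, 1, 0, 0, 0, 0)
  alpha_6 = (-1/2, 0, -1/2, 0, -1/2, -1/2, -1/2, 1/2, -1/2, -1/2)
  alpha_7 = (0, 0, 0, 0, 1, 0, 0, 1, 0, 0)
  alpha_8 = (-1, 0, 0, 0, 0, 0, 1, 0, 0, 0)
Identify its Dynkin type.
Compute the Cartan integers a_ij = 2(alpha_i, alpha_j)/(alpha_j, alpha_j); the resulting 8x8 Cartan matrix is
[[2, 0, -1, 0, 0, -1, 0, 0], [0, 2, 0, 0, -1, 0, 0, -1], [-1, 0, 2, -1, 0, 0, -1, 0], [0, 0, -1, 2, -1, 0, 0, 0], [0, -1, 0, -1, 2, 0, 0, 0], [-1, 0, 0, 0, 0, 2, 0, 0], [0, 0, -1, 0, 0, 0, 2, 0], [0, -1, 0, 0, 0, 0, 0, 2]].
All simple roots have the same length, so the diagram is simply laced. The associated Dynkin diagram is a chain of 7 nodes with one extra node attached to the third node from one end (E_8), so the type is E_8.

type E_8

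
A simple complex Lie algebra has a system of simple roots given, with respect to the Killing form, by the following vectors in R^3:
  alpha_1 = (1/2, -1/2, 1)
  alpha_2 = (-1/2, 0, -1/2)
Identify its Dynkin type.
Compute the Cartan integers a_ij = 2(alpha_i, alpha_j)/(alpha_j, alpha_j); the resulting 2x2 Cartan matrix is
[[2, -3], [-1, 2]].
The roots have two lengths (squared-length ratio 3:1); the short ones are alpha_{2}. The associated Dynkin diagram is two nodes joined by a triple edge (G_2), so the type is G_2.

G_2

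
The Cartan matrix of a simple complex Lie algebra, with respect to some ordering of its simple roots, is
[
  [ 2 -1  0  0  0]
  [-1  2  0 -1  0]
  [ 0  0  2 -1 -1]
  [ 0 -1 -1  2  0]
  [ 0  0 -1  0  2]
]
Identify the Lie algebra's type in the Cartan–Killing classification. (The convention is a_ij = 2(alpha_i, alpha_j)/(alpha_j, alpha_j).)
type A_5

The matrix has rank 5 with 2's on the diagonal. Reading the off-diagonal entries as Dynkin edges (a single edge where a_ij = a_ji = -1; a double or triple edge where a_ij * a_ji = 2 or 3), the diagram is a chain of 5 nodes with single edges (A_5). One simple-root ordering that puts it in standard form is (alpha_1, alpha_2, alpha_4, alpha_3, alpha_5). So the algebra is type A_5, i.e. sl(6).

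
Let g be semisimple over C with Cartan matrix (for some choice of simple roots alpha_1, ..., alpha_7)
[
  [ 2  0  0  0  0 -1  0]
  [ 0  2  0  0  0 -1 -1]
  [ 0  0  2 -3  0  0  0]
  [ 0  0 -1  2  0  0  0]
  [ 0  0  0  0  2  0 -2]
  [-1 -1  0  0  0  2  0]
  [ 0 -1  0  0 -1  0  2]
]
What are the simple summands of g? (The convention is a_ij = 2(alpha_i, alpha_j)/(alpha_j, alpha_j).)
type C_5 + type G_2

The diagram associated to this matrix has two connected components: the simple roots {alpha_1, alpha_2, alpha_5, alpha_6, alpha_7} form a chain of 5 nodes with a double edge at one end; the terminal node there is the unique long simple root (C_5), and {alpha_3, alpha_4} form two nodes joined by a triple edge (G_2). A semisimple Lie algebra decomposes uniquely as the direct sum of simple ideals, one per connected component of its Dynkin diagram, so g ≅ C_5 ⊕ G_2 (dimension 55 + 14 = 69).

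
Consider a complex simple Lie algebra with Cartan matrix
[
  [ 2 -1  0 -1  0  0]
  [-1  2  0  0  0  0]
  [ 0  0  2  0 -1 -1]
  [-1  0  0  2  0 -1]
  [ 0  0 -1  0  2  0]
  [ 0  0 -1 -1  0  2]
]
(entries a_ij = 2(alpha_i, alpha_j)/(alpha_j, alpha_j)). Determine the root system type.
The matrix has rank 6 with 2's on the diagonal. Reading the off-diagonal entries as Dynkin edges (a single edge where a_ij = a_ji = -1; a double or triple edge where a_ij * a_ji = 2 or 3), the diagram is a chain of 6 nodes with single edges (A_6). One simple-root ordering that puts it in standard form is (alpha_5, alpha_3, alpha_6, alpha_4, alpha_1, alpha_2). So the algebra is type A_6, i.e. sl(7).

A_6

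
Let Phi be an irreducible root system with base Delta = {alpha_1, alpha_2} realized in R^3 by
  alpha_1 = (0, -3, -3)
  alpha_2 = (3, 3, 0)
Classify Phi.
Compute the Cartan integers a_ij = 2(alpha_i, alpha_j)/(alpha_j, alpha_j); the resulting 2x2 Cartan matrix is
[[2, -1], [-1, 2]].
All simple roots have the same length, so the diagram is simply laced. The associated Dynkin diagram is a chain of 2 nodes with single edges (A_2), so the type is A_2 (the algebra sl(3)).

type A_2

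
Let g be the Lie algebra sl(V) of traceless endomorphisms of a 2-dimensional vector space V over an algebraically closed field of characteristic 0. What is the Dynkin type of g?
This is sl(2), which has dimension 2^2 - 1 = 3 and rank 2 - 1 = 1 (a Cartan subalgebra is the diagonal traceless matrices). In the classification of classical Lie algebras, the special linear algebra sl(n+1) has type A_n; here n = 1, so the Dynkin diagram is a chain of 1 nodes with single edges (A_1). Hence the type is A_1.

A_1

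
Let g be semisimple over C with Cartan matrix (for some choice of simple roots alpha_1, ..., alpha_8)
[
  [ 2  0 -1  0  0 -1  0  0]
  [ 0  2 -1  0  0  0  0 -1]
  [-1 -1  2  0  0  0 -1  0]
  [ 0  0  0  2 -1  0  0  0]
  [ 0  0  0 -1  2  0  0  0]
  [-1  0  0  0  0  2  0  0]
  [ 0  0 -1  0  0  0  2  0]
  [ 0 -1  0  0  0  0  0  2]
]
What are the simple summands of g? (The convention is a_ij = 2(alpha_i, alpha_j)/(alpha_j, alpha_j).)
type A_2 + type E_6

The diagram associated to this matrix has two connected components: the simple roots {alpha_4, alpha_5} form a chain of 2 nodes with single edges (A_2), and {alpha_1, alpha_2, alpha_3, alpha_6, alpha_7, alpha_8} form a chain of 5 nodes with one extra node attached to the third node from one end (E_6). A semisimple Lie algebra decomposes uniquely as the direct sum of simple ideals, one per connected component of its Dynkin diagram, so g ≅ A_2 ⊕ E_6 (dimension 8 + 78 = 86).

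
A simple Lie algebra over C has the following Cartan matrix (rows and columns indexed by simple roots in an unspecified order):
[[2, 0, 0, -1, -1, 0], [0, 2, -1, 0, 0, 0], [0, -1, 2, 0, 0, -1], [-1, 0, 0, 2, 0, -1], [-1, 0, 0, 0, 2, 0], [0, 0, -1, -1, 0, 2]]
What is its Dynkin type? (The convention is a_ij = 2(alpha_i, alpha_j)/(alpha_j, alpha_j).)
The matrix has rank 6 with 2's on the diagonal. Reading the off-diagonal entries as Dynkin edges (a single edge where a_ij = a_ji = -1; a double or triple edge where a_ij * a_ji = 2 or 3), the diagram is a chain of 6 nodes with single edges (A_6). One simple-root ordering that puts it in standard form is (alpha_5, alpha_1, alpha_4, alpha_6, alpha_3, alpha_2). So the algebra is type A_6, i.e. sl(7).

A_6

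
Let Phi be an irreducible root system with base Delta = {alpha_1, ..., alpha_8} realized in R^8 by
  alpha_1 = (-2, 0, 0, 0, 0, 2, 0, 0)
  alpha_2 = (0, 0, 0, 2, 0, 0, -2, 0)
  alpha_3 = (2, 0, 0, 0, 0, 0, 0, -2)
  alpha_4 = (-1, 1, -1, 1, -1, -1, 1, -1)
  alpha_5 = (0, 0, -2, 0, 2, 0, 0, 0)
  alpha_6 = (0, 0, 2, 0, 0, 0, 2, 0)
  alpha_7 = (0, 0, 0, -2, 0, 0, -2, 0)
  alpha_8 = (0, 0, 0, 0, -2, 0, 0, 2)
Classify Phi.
Compute the Cartan integers a_ij = 2(alpha_i, alpha_j)/(alpha_j, alpha_j); the resulting 8x8 Cartan matrix is
[[2, 0, -1, 0, 0, 0, 0, 0], [0, 2, 0, 0, 0, -1, 0, 0], [-1, 0, 2, 0, 0, 0, 0, -1], [0, 0, 0, 2, 0, 0, -1, 0], [0, 0, 0, 0, 2, -1, 0, -1], [0, -1, 0, 0, -1, 2, -1, 0], [0, 0, 0, -1, 0, -1, 2, 0], [0, 0, -1, 0, -1, 0, 0, 2]].
All simple roots have the same length, so the diagram is simply laced. The associated Dynkin diagram is a chain of 7 nodes with one extra node attached to the third node from one end (E_8), so the type is E_8.

type E_8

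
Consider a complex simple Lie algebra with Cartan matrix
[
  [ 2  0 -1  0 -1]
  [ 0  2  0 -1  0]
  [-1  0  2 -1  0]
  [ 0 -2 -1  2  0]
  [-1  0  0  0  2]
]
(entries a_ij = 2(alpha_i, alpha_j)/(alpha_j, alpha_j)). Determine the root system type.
B5

The matrix has rank 5 with 2's on the diagonal. Reading the off-diagonal entries as Dynkin edges (a single edge where a_ij = a_ji = -1; a double or triple edge where a_ij * a_ji = 2 or 3), the diagram is a chain of 5 nodes with a double edge at one end; the terminal node there is the unique short simple root (B_5). One simple-root ordering that puts it in standard form is (alpha_5, alpha_1, alpha_3, alpha_4, alpha_2). So the algebra is type B_5, i.e. so(11).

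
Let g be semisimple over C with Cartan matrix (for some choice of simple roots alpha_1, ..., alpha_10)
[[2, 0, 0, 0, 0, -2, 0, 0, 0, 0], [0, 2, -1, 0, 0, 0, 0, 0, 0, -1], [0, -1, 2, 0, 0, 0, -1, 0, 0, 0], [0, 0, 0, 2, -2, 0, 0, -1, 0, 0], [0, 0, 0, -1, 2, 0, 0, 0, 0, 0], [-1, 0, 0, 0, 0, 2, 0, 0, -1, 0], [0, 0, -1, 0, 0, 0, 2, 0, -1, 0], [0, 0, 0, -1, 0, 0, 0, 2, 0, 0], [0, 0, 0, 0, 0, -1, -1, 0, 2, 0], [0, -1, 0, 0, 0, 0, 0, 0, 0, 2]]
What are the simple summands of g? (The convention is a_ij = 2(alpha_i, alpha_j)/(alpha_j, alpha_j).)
The diagram associated to this matrix has two connected components: the simple roots {alpha_4, alpha_5, alpha_8} form a chain of 3 nodes with a double edge at one end; the terminal node there is the unique short simple root (B_3), and {alpha_1, alpha_2, alpha_3, alpha_6, alpha_7, alpha_9, alpha_10} form a chain of 7 nodes with a double edge at one end; the terminal node there is the unique long simple root (C_7). A semisimple Lie algebra decomposes uniquely as the direct sum of simple ideals, one per connected component of its Dynkin diagram, so g ≅ B_3 ⊕ C_7 (dimension 21 + 105 = 126).

B_3 (so(7)) ⊕ C_7 (sp(14))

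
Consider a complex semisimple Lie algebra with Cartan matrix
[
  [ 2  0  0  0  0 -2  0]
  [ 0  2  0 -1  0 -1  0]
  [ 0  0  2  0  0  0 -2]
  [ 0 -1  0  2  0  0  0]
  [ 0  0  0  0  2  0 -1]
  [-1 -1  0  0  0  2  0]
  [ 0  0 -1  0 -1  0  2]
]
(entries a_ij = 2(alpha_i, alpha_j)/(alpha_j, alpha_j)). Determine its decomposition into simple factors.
C_3 (sp(6)) + C_4 (sp(8))

The diagram associated to this matrix has two connected components: the simple roots {alpha_3, alpha_5, alpha_7} form a chain of 3 nodes with a double edge at one end; the terminal node there is the unique long simple root (C_3), and {alpha_1, alpha_2, alpha_4, alpha_6} form a chain of 4 nodes with a double edge at one end; the terminal node there is the unique long simple root (C_4). A semisimple Lie algebra decomposes uniquely as the direct sum of simple ideals, one per connected component of its Dynkin diagram, so g ≅ C_3 ⊕ C_4 (dimension 21 + 36 = 57).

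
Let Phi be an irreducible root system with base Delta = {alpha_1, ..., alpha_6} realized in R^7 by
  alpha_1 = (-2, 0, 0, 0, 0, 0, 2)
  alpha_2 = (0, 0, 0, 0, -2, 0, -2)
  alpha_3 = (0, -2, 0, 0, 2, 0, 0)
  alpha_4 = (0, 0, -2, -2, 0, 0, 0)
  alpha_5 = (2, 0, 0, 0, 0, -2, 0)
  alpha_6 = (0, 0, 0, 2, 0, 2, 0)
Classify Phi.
Compute the Cartan integers a_ij = 2(alpha_i, alpha_j)/(alpha_j, alpha_j); the resulting 6x6 Cartan matrix is
[[2, -1, 0, 0, -1, 0], [-1, 2, -1, 0, 0, 0], [0, -1, 2, 0, 0, 0], [0, 0, 0, 2, 0, -1], [-1, 0, 0, 0, 2, -1], [0, 0, 0, -1, -1, 2]].
All simple roots have the same length, so the diagram is simply laced. The associated Dynkin diagram is a chain of 6 nodes with single edges (A_6), so the type is A_6 (the algebra sl(7)).

A_6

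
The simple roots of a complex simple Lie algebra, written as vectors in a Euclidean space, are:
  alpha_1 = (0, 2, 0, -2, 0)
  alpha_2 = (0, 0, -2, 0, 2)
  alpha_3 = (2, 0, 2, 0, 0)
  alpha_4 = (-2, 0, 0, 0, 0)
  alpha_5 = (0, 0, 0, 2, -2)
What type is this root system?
Compute the Cartan integers a_ij = 2(alpha_i, alpha_j)/(alpha_j, alpha_j); the resulting 5x5 Cartan matrix is
[[2, 0, 0, 0, -1], [0, 2, -1, 0, -1], [0, -1, 2, -2, 0], [0, 0, -1, 2, 0], [-1, -1, 0, 0, 2]].
The roots have two lengths (squared-length ratio 2:1); the short ones are alpha_{4}. The associated Dynkin diagram is a chain of 5 nodes with a double edge at one end; the terminal node there is the unique short simple root (B_5), so the type is B_5 (the algebra so(11)).

B5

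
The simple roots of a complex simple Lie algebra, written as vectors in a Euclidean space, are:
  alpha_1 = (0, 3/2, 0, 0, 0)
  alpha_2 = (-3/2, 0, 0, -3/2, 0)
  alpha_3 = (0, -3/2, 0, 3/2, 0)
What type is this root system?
Compute the Cartan integers a_ij = 2(alpha_i, alpha_j)/(alpha_j, alpha_j); the resulting 3x3 Cartan matrix is
[[2, 0, -1], [0, 2, -1], [-2, -1, 2]].
The roots have two lengths (squared-length ratio 2:1); the short ones are alpha_{1}. The associated Dynkin diagram is a chain of 3 nodes with a double edge at one end; the terminal node there is the unique short simple root (B_3), so the type is B_3 (the algebra so(7)).

B_3 (so(7))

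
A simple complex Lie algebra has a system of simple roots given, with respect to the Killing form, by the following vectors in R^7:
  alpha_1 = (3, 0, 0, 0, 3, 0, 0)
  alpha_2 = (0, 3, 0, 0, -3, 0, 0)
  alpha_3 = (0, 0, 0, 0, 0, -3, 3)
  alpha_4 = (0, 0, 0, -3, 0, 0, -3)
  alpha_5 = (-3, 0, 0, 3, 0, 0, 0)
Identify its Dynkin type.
type A_5

Compute the Cartan integers a_ij = 2(alpha_i, alpha_j)/(alpha_j, alpha_j); the resulting 5x5 Cartan matrix is
[[2, -1, 0, 0, -1], [-1, 2, 0, 0, 0], [0, 0, 2, -1, 0], [0, 0, -1, 2, -1], [-1, 0, 0, -1, 2]].
All simple roots have the same length, so the diagram is simply laced. The associated Dynkin diagram is a chain of 5 nodes with single edges (A_5), so the type is A_5 (the algebra sl(6)).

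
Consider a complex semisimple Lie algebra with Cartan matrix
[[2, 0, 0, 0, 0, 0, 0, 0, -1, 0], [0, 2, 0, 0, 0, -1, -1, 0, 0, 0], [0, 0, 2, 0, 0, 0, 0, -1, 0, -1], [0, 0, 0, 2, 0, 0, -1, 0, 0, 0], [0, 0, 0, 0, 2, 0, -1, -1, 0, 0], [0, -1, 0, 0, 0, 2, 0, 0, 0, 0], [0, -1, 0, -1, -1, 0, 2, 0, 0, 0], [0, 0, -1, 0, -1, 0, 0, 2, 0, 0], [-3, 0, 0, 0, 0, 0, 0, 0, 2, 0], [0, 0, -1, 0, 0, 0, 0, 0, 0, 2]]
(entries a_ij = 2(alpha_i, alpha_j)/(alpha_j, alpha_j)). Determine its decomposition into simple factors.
The diagram associated to this matrix has two connected components: the simple roots {alpha_2, alpha_3, alpha_4, alpha_5, alpha_6, alpha_7, alpha_8, alpha_10} form a chain of 7 nodes with one extra node attached to the third node from one end (E_8), and {alpha_1, alpha_9} form two nodes joined by a triple edge (G_2). A semisimple Lie algebra decomposes uniquely as the direct sum of simple ideals, one per connected component of its Dynkin diagram, so g ≅ E_8 ⊕ G_2 (dimension 248 + 14 = 262).

E_8 ⊕ G_2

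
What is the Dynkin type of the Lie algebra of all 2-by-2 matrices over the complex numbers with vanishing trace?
This is sl(2), which has dimension 2^2 - 1 = 3 and rank 2 - 1 = 1 (a Cartan subalgebra is the diagonal traceless matrices). In the classification of classical Lie algebras, the special linear algebra sl(n+1) has type A_n; here n = 1, so the Dynkin diagram is a chain of 1 nodes with single edges (A_1). Hence the type is A_1.

A_1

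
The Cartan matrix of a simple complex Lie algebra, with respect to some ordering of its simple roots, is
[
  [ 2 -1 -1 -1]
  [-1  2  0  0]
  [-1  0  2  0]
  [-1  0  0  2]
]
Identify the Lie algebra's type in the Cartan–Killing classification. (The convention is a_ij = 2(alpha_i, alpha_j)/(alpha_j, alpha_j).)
D_4

The matrix has rank 4 with 2's on the diagonal. Reading the off-diagonal entries as Dynkin edges (a single edge where a_ij = a_ji = -1; a double or triple edge where a_ij * a_ji = 2 or 3), the diagram is a chain of 2 nodes with a fork of two nodes at one end (D_4). One simple-root ordering that puts it in standard form is (alpha_3, alpha_1, alpha_4, alpha_2). So the algebra is type D_4, i.e. so(8).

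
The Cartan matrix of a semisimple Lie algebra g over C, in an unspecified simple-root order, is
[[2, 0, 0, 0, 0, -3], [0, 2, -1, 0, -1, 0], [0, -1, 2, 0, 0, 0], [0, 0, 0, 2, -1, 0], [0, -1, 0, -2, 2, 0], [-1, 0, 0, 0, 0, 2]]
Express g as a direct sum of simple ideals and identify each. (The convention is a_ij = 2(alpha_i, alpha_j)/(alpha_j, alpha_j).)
B_4 (so(9)) ⊕ G_2

The diagram associated to this matrix has two connected components: the simple roots {alpha_2, alpha_3, alpha_4, alpha_5} form a chain of 4 nodes with a double edge at one end; the terminal node there is the unique short simple root (B_4), and {alpha_1, alpha_6} form two nodes joined by a triple edge (G_2). A semisimple Lie algebra decomposes uniquely as the direct sum of simple ideals, one per connected component of its Dynkin diagram, so g ≅ B_4 ⊕ G_2 (dimension 36 + 14 = 50).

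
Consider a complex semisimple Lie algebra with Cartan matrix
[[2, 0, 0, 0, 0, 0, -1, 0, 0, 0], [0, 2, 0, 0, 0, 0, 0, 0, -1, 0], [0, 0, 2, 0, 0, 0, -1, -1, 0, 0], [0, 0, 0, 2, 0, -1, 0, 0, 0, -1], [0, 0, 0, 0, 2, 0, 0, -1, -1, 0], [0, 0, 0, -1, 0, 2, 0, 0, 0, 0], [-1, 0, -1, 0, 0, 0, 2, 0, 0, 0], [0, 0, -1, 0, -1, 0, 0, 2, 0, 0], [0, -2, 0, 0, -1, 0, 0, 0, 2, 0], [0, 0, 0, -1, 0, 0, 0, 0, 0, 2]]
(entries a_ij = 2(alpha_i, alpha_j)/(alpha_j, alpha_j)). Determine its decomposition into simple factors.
A_3 (sl(4)) + B_7 (so(15))

The diagram associated to this matrix has two connected components: the simple roots {alpha_4, alpha_6, alpha_10} form a chain of 3 nodes with single edges (A_3), and {alpha_1, alpha_2, alpha_3, alpha_5, alpha_7, alpha_8, alpha_9} form a chain of 7 nodes with a double edge at one end; the terminal node there is the unique short simple root (B_7). A semisimple Lie algebra decomposes uniquely as the direct sum of simple ideals, one per connected component of its Dynkin diagram, so g ≅ A_3 ⊕ B_7 (dimension 15 + 105 = 120).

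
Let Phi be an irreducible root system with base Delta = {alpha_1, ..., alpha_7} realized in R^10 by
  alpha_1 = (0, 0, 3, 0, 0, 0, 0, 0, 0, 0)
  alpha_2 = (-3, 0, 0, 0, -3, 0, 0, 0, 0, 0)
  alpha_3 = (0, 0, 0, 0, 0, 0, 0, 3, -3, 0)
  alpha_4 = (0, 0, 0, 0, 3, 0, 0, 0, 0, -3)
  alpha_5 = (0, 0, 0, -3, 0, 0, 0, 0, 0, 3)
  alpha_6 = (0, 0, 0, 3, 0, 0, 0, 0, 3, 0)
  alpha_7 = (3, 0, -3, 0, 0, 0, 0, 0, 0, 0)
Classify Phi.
B_7

Compute the Cartan integers a_ij = 2(alpha_i, alpha_j)/(alpha_j, alpha_j); the resulting 7x7 Cartan matrix is
[[2, 0, 0, 0, 0, 0, -1], [0, 2, 0, -1, 0, 0, -1], [0, 0, 2, 0, 0, -1, 0], [0, -1, 0, 2, -1, 0, 0], [0, 0, 0, -1, 2, -1, 0], [0, 0, -1, 0, -1, 2, 0], [-2, -1, 0, 0, 0, 0, 2]].
The roots have two lengths (squared-length ratio 2:1); the short ones are alpha_{1}. The associated Dynkin diagram is a chain of 7 nodes with a double edge at one end; the terminal node there is the unique short simple root (B_7), so the type is B_7 (the algebra so(15)).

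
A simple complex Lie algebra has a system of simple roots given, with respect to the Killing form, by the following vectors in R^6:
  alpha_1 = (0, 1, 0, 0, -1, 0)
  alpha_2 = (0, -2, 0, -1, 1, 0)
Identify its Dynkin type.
G2

Compute the Cartan integers a_ij = 2(alpha_i, alpha_j)/(alpha_j, alpha_j); the resulting 2x2 Cartan matrix is
[[2, -1], [-3, 2]].
The roots have two lengths (squared-length ratio 3:1); the short ones are alpha_{1}. The associated Dynkin diagram is two nodes joined by a triple edge (G_2), so the type is G_2.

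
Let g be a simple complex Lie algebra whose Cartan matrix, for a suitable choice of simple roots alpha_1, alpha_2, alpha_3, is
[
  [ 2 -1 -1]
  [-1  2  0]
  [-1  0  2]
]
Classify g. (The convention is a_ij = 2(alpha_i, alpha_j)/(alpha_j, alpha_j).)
The matrix has rank 3 with 2's on the diagonal. Reading the off-diagonal entries as Dynkin edges (a single edge where a_ij = a_ji = -1; a double or triple edge where a_ij * a_ji = 2 or 3), the diagram is a chain of 3 nodes with single edges (A_3). One simple-root ordering that puts it in standard form is (alpha_3, alpha_1, alpha_2). So the algebra is type A_3, i.e. sl(4).

A_3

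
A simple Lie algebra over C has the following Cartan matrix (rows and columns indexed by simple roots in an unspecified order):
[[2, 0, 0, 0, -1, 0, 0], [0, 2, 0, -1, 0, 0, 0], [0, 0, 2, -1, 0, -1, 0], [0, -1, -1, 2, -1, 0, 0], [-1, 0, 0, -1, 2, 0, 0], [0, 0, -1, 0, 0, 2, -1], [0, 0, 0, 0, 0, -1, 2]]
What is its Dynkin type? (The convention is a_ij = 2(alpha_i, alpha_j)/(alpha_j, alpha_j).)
The matrix has rank 7 with 2's on the diagonal. Reading the off-diagonal entries as Dynkin edges (a single edge where a_ij = a_ji = -1; a double or triple edge where a_ij * a_ji = 2 or 3), the diagram is a chain of 6 nodes with one extra node attached to the third node from one end (E_7). One simple-root ordering that puts it in standard form is (alpha_1, alpha_2, alpha_5, alpha_4, alpha_3, alpha_6, alpha_7). So the algebra is type E_7.

E_7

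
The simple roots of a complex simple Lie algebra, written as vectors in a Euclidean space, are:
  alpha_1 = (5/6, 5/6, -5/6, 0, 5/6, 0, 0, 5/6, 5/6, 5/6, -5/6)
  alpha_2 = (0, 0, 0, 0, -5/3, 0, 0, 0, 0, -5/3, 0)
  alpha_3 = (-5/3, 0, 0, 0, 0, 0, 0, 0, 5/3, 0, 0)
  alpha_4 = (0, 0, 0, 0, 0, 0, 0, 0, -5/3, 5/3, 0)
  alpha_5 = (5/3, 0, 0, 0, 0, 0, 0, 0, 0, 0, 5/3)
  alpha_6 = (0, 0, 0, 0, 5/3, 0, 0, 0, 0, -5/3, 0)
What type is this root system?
Compute the Cartan integers a_ij = 2(alpha_i, alpha_j)/(alpha_j, alpha_j); the resulting 6x6 Cartan matrix is
[[2, -1, 0, 0, 0, 0], [-1, 2, 0, -1, 0, 0], [0, 0, 2, -1, -1, 0], [0, -1, -1, 2, 0, -1], [0, 0, -1, 0, 2, 0], [0, 0, 0, -1, 0, 2]].
All simple roots have the same length, so the diagram is simply laced. The associated Dynkin diagram is a chain of 5 nodes with one extra node attached to the third node from one end (E_6), so the type is E_6.

E_6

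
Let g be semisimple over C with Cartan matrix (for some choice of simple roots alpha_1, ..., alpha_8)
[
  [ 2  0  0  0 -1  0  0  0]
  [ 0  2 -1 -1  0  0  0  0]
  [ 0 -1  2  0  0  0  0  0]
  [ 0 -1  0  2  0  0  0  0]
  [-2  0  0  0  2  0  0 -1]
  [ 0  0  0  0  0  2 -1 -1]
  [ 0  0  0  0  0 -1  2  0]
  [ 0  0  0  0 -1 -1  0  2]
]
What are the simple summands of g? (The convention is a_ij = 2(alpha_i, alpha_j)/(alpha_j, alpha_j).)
A_3 + B_5

The diagram associated to this matrix has two connected components: the simple roots {alpha_2, alpha_3, alpha_4} form a chain of 3 nodes with single edges (A_3), and {alpha_1, alpha_5, alpha_6, alpha_7, alpha_8} form a chain of 5 nodes with a double edge at one end; the terminal node there is the unique short simple root (B_5). A semisimple Lie algebra decomposes uniquely as the direct sum of simple ideals, one per connected component of its Dynkin diagram, so g ≅ A_3 ⊕ B_5 (dimension 15 + 55 = 70).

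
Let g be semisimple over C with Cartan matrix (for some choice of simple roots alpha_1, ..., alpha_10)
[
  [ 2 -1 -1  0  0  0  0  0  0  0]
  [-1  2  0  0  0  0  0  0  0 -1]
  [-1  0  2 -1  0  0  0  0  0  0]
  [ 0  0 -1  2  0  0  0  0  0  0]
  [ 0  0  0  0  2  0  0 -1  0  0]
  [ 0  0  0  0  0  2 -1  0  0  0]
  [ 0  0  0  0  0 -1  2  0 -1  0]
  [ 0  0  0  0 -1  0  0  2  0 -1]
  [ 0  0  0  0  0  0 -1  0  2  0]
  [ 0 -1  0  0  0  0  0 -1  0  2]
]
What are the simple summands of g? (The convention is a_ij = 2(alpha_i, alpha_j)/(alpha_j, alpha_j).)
The diagram associated to this matrix has two connected components: the simple roots {alpha_6, alpha_7, alpha_9} form a chain of 3 nodes with single edges (A_3), and {alpha_1, alpha_2, alpha_3, alpha_4, alpha_5, alpha_8, alpha_10} form a chain of 7 nodes with single edges (A_7). A semisimple Lie algebra decomposes uniquely as the direct sum of simple ideals, one per connected component of its Dynkin diagram, so g ≅ A_3 ⊕ A_7 (dimension 15 + 63 = 78).

A3 + A7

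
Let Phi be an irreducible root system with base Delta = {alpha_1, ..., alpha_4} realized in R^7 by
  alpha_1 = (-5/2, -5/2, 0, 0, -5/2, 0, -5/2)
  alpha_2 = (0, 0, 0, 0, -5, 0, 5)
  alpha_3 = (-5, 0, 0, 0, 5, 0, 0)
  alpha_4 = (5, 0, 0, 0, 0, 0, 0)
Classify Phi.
F_4

Compute the Cartan integers a_ij = 2(alpha_i, alpha_j)/(alpha_j, alpha_j); the resulting 4x4 Cartan matrix is
[[2, 0, 0, -1], [0, 2, -1, 0], [0, -1, 2, -2], [-1, 0, -1, 2]].
The roots have two lengths (squared-length ratio 2:1); the short ones are alpha_{1,4}. The associated Dynkin diagram is a chain of 4 nodes with a double edge between the middle two (F_4), so the type is F_4.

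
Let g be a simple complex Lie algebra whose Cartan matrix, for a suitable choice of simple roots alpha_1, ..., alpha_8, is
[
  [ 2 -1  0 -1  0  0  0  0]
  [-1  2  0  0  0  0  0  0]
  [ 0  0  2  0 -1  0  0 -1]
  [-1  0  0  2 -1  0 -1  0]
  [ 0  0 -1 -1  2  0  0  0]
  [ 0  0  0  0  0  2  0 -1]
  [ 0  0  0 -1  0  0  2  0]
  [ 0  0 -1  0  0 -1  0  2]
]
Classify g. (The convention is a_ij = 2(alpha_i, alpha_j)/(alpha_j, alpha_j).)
E_8

The matrix has rank 8 with 2's on the diagonal. Reading the off-diagonal entries as Dynkin edges (a single edge where a_ij = a_ji = -1; a double or triple edge where a_ij * a_ji = 2 or 3), the diagram is a chain of 7 nodes with one extra node attached to the third node from one end (E_8). One simple-root ordering that puts it in standard form is (alpha_2, alpha_7, alpha_1, alpha_4, alpha_5, alpha_3, alpha_8, alpha_6). So the algebra is type E_8.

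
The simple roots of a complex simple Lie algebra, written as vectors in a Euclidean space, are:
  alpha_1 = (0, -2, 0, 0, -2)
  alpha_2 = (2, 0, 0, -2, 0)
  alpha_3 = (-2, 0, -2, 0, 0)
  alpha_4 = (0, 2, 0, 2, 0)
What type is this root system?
Compute the Cartan integers a_ij = 2(alpha_i, alpha_j)/(alpha_j, alpha_j); the resulting 4x4 Cartan matrix is
[[2, 0, 0, -1], [0, 2, -1, -1], [0, -1, 2, 0], [-1, -1, 0, 2]].
All simple roots have the same length, so the diagram is simply laced. The associated Dynkin diagram is a chain of 4 nodes with single edges (A_4), so the type is A_4 (the algebra sl(5)).

A_4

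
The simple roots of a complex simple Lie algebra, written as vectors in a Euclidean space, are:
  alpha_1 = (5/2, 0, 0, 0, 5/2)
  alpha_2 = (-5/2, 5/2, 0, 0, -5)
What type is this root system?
Compute the Cartan integers a_ij = 2(alpha_i, alpha_j)/(alpha_j, alpha_j); the resulting 2x2 Cartan matrix is
[[2, -1], [-3, 2]].
The roots have two lengths (squared-length ratio 3:1); the short ones are alpha_{1}. The associated Dynkin diagram is two nodes joined by a triple edge (G_2), so the type is G_2.

type G_2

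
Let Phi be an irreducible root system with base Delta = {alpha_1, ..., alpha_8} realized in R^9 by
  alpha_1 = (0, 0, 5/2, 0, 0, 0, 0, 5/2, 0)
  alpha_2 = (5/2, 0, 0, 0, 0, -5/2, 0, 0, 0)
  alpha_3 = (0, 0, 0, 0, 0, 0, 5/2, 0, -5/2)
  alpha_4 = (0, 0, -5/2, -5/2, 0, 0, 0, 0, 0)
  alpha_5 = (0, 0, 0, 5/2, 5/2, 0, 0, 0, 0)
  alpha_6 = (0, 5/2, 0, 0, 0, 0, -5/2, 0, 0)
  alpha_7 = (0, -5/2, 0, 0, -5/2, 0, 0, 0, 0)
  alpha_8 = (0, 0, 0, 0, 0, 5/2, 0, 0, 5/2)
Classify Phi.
A_8

Compute the Cartan integers a_ij = 2(alpha_i, alpha_j)/(alpha_j, alpha_j); the resulting 8x8 Cartan matrix is
[[2, 0, 0, -1, 0, 0, 0, 0], [0, 2, 0, 0, 0, 0, 0, -1], [0, 0, 2, 0, 0, -1, 0, -1], [-1, 0, 0, 2, -1, 0, 0, 0], [0, 0, 0, -1, 2, 0, -1, 0], [0, 0, -1, 0, 0, 2, -1, 0], [0, 0, 0, 0, -1, -1, 2, 0], [0, -1, -1, 0, 0, 0, 0, 2]].
All simple roots have the same length, so the diagram is simply laced. The associated Dynkin diagram is a chain of 8 nodes with single edges (A_8), so the type is A_8 (the algebra sl(9)).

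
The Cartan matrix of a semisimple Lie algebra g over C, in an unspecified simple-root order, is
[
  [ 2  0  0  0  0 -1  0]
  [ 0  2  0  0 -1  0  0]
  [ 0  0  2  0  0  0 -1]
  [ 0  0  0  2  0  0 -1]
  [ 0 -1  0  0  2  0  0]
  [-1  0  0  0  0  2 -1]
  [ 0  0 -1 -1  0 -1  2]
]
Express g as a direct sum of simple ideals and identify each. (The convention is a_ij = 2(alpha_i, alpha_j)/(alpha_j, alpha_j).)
The diagram associated to this matrix has two connected components: the simple roots {alpha_2, alpha_5} form a chain of 2 nodes with single edges (A_2), and {alpha_1, alpha_3, alpha_4, alpha_6, alpha_7} form a chain of 3 nodes with a fork of two nodes at one end (D_5). A semisimple Lie algebra decomposes uniquely as the direct sum of simple ideals, one per connected component of its Dynkin diagram, so g ≅ A_2 ⊕ D_5 (dimension 8 + 45 = 53).

A_2 (sl(3)) ⊕ D_5 (so(10))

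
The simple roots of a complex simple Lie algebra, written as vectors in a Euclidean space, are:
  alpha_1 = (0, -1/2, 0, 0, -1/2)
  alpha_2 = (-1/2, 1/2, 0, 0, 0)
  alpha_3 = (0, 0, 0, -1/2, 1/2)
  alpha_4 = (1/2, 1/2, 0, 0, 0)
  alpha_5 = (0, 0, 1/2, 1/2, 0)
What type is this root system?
type D_5

Compute the Cartan integers a_ij = 2(alpha_i, alpha_j)/(alpha_j, alpha_j); the resulting 5x5 Cartan matrix is
[[2, -1, -1, -1, 0], [-1, 2, 0, 0, 0], [-1, 0, 2, 0, -1], [-1, 0, 0, 2, 0], [0, 0, -1, 0, 2]].
All simple roots have the same length, so the diagram is simply laced. The associated Dynkin diagram is a chain of 3 nodes with a fork of two nodes at one end (D_5), so the type is D_5 (the algebra so(10)).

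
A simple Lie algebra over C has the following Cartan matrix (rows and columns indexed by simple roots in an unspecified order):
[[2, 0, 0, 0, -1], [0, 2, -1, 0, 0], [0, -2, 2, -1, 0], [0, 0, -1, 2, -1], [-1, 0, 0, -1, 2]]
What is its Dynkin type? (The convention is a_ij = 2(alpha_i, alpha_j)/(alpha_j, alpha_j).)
B5

The matrix has rank 5 with 2's on the diagonal. Reading the off-diagonal entries as Dynkin edges (a single edge where a_ij = a_ji = -1; a double or triple edge where a_ij * a_ji = 2 or 3), the diagram is a chain of 5 nodes with a double edge at one end; the terminal node there is the unique short simple root (B_5). One simple-root ordering that puts it in standard form is (alpha_1, alpha_5, alpha_4, alpha_3, alpha_2). So the algebra is type B_5, i.e. so(11).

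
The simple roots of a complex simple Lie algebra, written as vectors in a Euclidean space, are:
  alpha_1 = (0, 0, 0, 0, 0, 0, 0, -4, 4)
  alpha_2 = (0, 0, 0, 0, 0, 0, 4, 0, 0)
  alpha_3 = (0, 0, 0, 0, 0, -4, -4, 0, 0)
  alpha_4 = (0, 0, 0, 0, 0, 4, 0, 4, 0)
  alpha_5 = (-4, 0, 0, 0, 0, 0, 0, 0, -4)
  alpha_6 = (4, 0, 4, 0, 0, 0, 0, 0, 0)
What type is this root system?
Compute the Cartan integers a_ij = 2(alpha_i, alpha_j)/(alpha_j, alpha_j); the resulting 6x6 Cartan matrix is
[[2, 0, 0, -1, -1, 0], [0, 2, -1, 0, 0, 0], [0, -2, 2, -1, 0, 0], [-1, 0, -1, 2, 0, 0], [-1, 0, 0, 0, 2, -1], [0, 0, 0, 0, -1, 2]].
The roots have two lengths (squared-length ratio 2:1); the short ones are alpha_{2}. The associated Dynkin diagram is a chain of 6 nodes with a double edge at one end; the terminal node there is the unique short simple root (B_6), so the type is B_6 (the algebra so(13)).

B_6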